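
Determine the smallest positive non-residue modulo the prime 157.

2

(2/157) = −1, so 2 is the smallest positive non-residue mod 157.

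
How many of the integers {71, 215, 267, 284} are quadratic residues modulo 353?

1

(71/353) = -1 → non-residue.
(215/353) = -1 → non-residue.
(267/353) = +1 → QR.
(284/353) = -1 → non-residue.
Total quadratic residues among the 4: 1.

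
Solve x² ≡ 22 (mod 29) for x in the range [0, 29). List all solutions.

29 ≡ 1 (mod 4), so we find a root by search.
Trying successive values, 14² = 196 ≡ 22 (mod 29). The other root is 29 − 14 = 15.

14, 15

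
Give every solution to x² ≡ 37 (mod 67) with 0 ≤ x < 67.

Since 67 ≡ 3 (mod 4), a square root of 37 is 37^((67+1)/4) = 37^17 mod 67.
Repeated squaring: 37^2≡29, 37^4≡37, 37^8≡29, 37^16≡37 (mod 67).
37^17 = 37^(16+1) ≡ 29 (mod 67).
Check: 29² = 841 ≡ 37 (mod 67). The two roots are 29 and 38.

29, 38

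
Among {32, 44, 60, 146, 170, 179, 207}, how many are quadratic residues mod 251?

3

(32/251) = -1 → non-residue.
(44/251) = -1 → non-residue.
(60/251) = +1 → QR.
(146/251) = -1 → non-residue.
(170/251) = -1 → non-residue.
(179/251) = +1 → QR.
(207/251) = +1 → QR.
Total quadratic residues among the 7: 3.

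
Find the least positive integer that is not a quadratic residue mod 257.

(2/257) = +1, so 2 is a residue.
(3/257) = −1, so 3 is the smallest positive non-residue mod 257.

3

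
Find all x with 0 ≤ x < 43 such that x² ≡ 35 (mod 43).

11, 32

Since 43 ≡ 3 (mod 4), a square root of 35 is 35^((43+1)/4) = 35^11 mod 43.
Repeated squaring: 35^2≡21, 35^4≡11, 35^8≡35 (mod 43).
35^11 = 35^(8+2+1) ≡ 11 (mod 43).
Check: 11² = 121 ≡ 35 (mod 43). The two roots are 11 and 32.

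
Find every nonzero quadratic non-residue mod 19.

2 3 8 10 12 13 14 15 18

Square k = 1,…,9 (k and 19−k give the same square):
1²=1, 2²=4, 3²=9, 4²=16, 5²≡6, 6²≡17, 7²≡11, 8²≡7, 9²≡5 (mod 19).
The residues are {1, 4, 5, 6, 7, 9, 11, 16, 17}; the non-residues are the remaining 9 nonzero classes.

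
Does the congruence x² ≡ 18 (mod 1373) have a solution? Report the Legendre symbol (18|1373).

Pull out 2: since 1373 ≡ 5 (mod 8), (2/1373) = -1.
Reciprocity: 9 ≡ 1 and 1373 ≡ 1 (mod 4), so (9/1373) = +(1373/9).
Reduce top mod 9: now compute (5/9).
Reciprocity: 5 ≡ 1 and 9 ≡ 1 (mod 4), so (5/9) = +(9/5).
Reduce top mod 5: now compute (4/5).
Pull out 2^2: since 5 ≡ 5 (mod 8), (2/5) = -1, so (2/5)^2 = +1.
Reached (1/5) = 1. Collecting the sign flips along the way, the symbol is -1.

-1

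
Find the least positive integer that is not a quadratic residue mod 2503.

3

(2/2503) = +1, so 2 is a residue.
(3/2503) = −1, so 3 is the smallest positive non-residue mod 2503.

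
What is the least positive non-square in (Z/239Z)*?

7

(2/239) = +1, so 2 is a residue.
(3/239) = +1, so 3 is a residue.
(4/239) = +1, so 4 is a residue.
(5/239) = +1, so 5 is a residue.
(6/239) = +1, so 6 is a residue.
(7/239) = −1, so 7 is the smallest positive non-residue mod 239.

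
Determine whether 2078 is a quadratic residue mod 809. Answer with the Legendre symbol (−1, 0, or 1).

First reduce: 2078 ≡ 460 (mod 809).
Pull out 2^2: since 809 ≡ 1 (mod 8), (2/809) = +1, so (2/809)^2 = +1.
Reciprocity: 115 ≡ 3 and 809 ≡ 1 (mod 4), so (115/809) = +(809/115).
Reduce top mod 115: now compute (4/115).
Pull out 2^2: since 115 ≡ 3 (mod 8), (2/115) = -1, so (2/115)^2 = +1.
Reached (1/115) = 1. Collecting the sign flips along the way, the symbol is +1.

1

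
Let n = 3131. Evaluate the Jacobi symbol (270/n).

-1

Pull out 2: since 3131 ≡ 3 (mod 8), (2/3131) = -1.
Reciprocity: 135 ≡ 3 and 3131 ≡ 3 (mod 4), so (135/3131) = −(3131/135).
Reduce top mod 135: now compute (26/135).
Pull out 2: since 135 ≡ 7 (mod 8), (2/135) = +1.
Reciprocity: 13 ≡ 1 and 135 ≡ 3 (mod 4), so (13/135) = +(135/13).
Reduce top mod 13: now compute (5/13).
Reciprocity: 5 ≡ 1 and 13 ≡ 1 (mod 4), so (5/13) = +(13/5).
Reduce top mod 5: now compute (3/5).
Reciprocity: 3 ≡ 3 and 5 ≡ 1 (mod 4), so (3/5) = +(5/3).
Reduce top mod 3: now compute (2/3).
Pull out 2: since 3 ≡ 3 (mod 8), (2/3) = -1.
Reached (1/3) = 1. Collecting the sign flips along the way, the symbol is -1.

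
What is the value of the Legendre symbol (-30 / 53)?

-1

First reduce: -30 ≡ 23 (mod 53).
Reciprocity: 23 ≡ 3 and 53 ≡ 1 (mod 4), so (23/53) = +(53/23).
Reduce top mod 23: now compute (7/23).
Reciprocity: 7 ≡ 3 and 23 ≡ 3 (mod 4), so (7/23) = −(23/7).
Reduce top mod 7: now compute (2/7).
Pull out 2: since 7 ≡ 7 (mod 8), (2/7) = +1.
Reached (1/7) = 1. Collecting the sign flips along the way, the symbol is -1.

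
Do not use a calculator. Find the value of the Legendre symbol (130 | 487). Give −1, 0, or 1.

Euler's criterion: (130/487) ≡ 130^243 (mod 487).
130^2 ≡ 342 (mod 487)
130^4 ≡ 84 (mod 487)
130^8 ≡ 238 (mod 487)
130^16 ≡ 152 (mod 487)
130^32 ≡ 215 (mod 487)
130^64 ≡ 447 (mod 487)
130^128 ≡ 139 (mod 487)
130^243 = 130^(128+64+32+16+2+1) ≡ 1 (mod 487).
Result is 1, so (130/487) = 1.

1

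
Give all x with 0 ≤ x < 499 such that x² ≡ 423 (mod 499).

Since 499 ≡ 3 (mod 4), a square root of 423 is 423^((499+1)/4) = 423^125 mod 499.
Repeated squaring: 423^2≡287, 423^4≡34, 423^8≡158, 423^16≡14, 423^32≡196, 423^64≡492 (mod 499).
423^125 = 423^(64+32+16+8+4+1) ≡ 184 (mod 499).
Check: 184² = 33856 ≡ 423 (mod 499). The two roots are 184 and 315.

184, 315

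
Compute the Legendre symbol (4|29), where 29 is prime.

1

Pull out 2^2: since 29 ≡ 5 (mod 8), (2/29) = -1, so (2/29)^2 = +1.
Reached (1/29) = 1. Collecting the sign flips along the way, the symbol is +1.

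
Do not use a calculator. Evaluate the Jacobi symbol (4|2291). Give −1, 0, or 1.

Pull out 2^2: since 2291 ≡ 3 (mod 8), (2/2291) = -1, so (2/2291)^2 = +1.
Reached (1/2291) = 1. Collecting the sign flips along the way, the symbol is +1.

1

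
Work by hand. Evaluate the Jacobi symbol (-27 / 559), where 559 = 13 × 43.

First reduce: -27 ≡ 532 (mod 559).
Pull out 2^2: since 559 ≡ 7 (mod 8), (2/559) = +1, so (2/559)^2 = +1.
Reciprocity: 133 ≡ 1 and 559 ≡ 3 (mod 4), so (133/559) = +(559/133).
Reduce top mod 133: now compute (27/133).
Reciprocity: 27 ≡ 3 and 133 ≡ 1 (mod 4), so (27/133) = +(133/27).
Reduce top mod 27: now compute (25/27).
Reciprocity: 25 ≡ 1 and 27 ≡ 3 (mod 4), so (25/27) = +(27/25).
Reduce top mod 25: now compute (2/25).
Pull out 2: since 25 ≡ 1 (mod 8), (2/25) = +1.
Reached (1/25) = 1. Collecting the sign flips along the way, the symbol is +1.

1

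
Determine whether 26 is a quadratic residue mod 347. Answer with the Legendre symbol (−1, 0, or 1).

Pull out 2: since 347 ≡ 3 (mod 8), (2/347) = -1.
Reciprocity: 13 ≡ 1 and 347 ≡ 3 (mod 4), so (13/347) = +(347/13).
Reduce top mod 13: now compute (9/13).
Reciprocity: 9 ≡ 1 and 13 ≡ 1 (mod 4), so (9/13) = +(13/9).
Reduce top mod 9: now compute (4/9).
Pull out 2^2: since 9 ≡ 1 (mod 8), (2/9) = +1, so (2/9)^2 = +1.
Reached (1/9) = 1. Collecting the sign flips along the way, the symbol is -1.

-1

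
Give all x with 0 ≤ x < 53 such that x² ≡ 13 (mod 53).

15, 38

53 ≡ 1 (mod 4), so we find a root by search.
Trying successive values, 15² = 225 ≡ 13 (mod 53). The other root is 53 − 15 = 38.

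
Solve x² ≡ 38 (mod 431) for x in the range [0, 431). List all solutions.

Since 431 ≡ 3 (mod 4), a square root of 38 is 38^((431+1)/4) = 38^108 mod 431.
Repeated squaring: 38^2≡151, 38^4≡389, 38^8≡40, 38^16≡307, 38^32≡291, 38^64≡205 (mod 431).
38^108 = 38^(64+32+8+4) ≡ 30 (mod 431).
Check: 30² = 900 ≡ 38 (mod 431). The two roots are 30 and 401.

30, 401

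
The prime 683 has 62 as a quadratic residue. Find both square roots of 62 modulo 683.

284, 399

Since 683 ≡ 3 (mod 4), a square root of 62 is 62^((683+1)/4) = 62^171 mod 683.
Repeated squaring: 62^2≡429, 62^4≡314, 62^8≡244, 62^16≡115, 62^32≡248, 62^64≡34, 62^128≡473 (mod 683).
62^171 = 62^(128+32+8+2+1) ≡ 284 (mod 683).
Check: 284² = 80656 ≡ 62 (mod 683). The two roots are 284 and 399.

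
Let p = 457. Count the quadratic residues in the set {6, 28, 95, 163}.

3

(6/457) = +1 → QR.
(28/457) = +1 → QR.
(95/457) = -1 → non-residue.
(163/457) = +1 → QR.
Total quadratic residues among the 4: 3.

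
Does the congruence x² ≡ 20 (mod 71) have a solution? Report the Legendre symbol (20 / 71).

1

Pull out 2^2: since 71 ≡ 7 (mod 8), (2/71) = +1, so (2/71)^2 = +1.
Reciprocity: 5 ≡ 1 and 71 ≡ 3 (mod 4), so (5/71) = +(71/5).
Reduce top mod 5: now compute (1/5).
Reached (1/5) = 1. Collecting the sign flips along the way, the symbol is +1.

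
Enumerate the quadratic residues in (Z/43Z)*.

1, 4, 6, 9, 10, 11, 13, 14, 15, 16, 17, 21, 23, 24, 25, 31, 35, 36, 38, 40, 41

Square k = 1,…,21 (k and 43−k give the same square):
1²=1, 2²=4, 3²=9, 4²=16, 5²=25, 6²=36, 7²≡6, 8²≡21, 9²≡38, 10²≡14, 11²≡35, 12²≡15, 13²≡40, 14²≡24, 15²≡10, 16²≡41, 17²≡31, 18²≡23, 19²≡17, 20²≡13, 21²≡11 (mod 43).
So the quadratic residues mod 43 are {1, 4, 6, 9, 10, 11, 13, 14, 15, 16, 17, 21, 23, 24, 25, 31, 35, 36, 38, 40, 41}.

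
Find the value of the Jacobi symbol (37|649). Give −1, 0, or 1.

Reciprocity: 37 ≡ 1 and 649 ≡ 1 (mod 4), so (37/649) = +(649/37).
Reduce top mod 37: now compute (20/37).
Pull out 2^2: since 37 ≡ 5 (mod 8), (2/37) = -1, so (2/37)^2 = +1.
Reciprocity: 5 ≡ 1 and 37 ≡ 1 (mod 4), so (5/37) = +(37/5).
Reduce top mod 5: now compute (2/5).
Pull out 2: since 5 ≡ 5 (mod 8), (2/5) = -1.
Reached (1/5) = 1. Collecting the sign flips along the way, the symbol is -1.

-1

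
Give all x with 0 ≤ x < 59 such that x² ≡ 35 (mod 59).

Since 59 ≡ 3 (mod 4), a square root of 35 is 35^((59+1)/4) = 35^15 mod 59.
Repeated squaring: 35^2≡45, 35^4≡19, 35^8≡7 (mod 59).
35^15 = 35^(8+4+2+1) ≡ 25 (mod 59).
Check: 25² = 625 ≡ 35 (mod 59). The two roots are 25 and 34.

25, 34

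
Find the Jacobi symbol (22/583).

Pull out 2: since 583 ≡ 7 (mod 8), (2/583) = +1.
Reciprocity: 11 ≡ 3 and 583 ≡ 3 (mod 4), so (11/583) = −(583/11).
Reduce top mod 11: now compute (0/11).
Top reduces to 0: gcd > 1, so the symbol is 0.

0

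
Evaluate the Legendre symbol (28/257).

Euler's criterion: (28/257) ≡ 28^128 (mod 257).
28^2 ≡ 13 (mod 257)
28^4 ≡ 169 (mod 257)
28^8 ≡ 34 (mod 257)
28^16 ≡ 128 (mod 257)
28^32 ≡ 193 (mod 257)
28^64 ≡ 241 (mod 257)
28^128 ≡ 256 (mod 257)
28^128 = 28^(128) ≡ 256 (mod 257).
Result is 256 ≡ −1, so (28/257) = −1.

-1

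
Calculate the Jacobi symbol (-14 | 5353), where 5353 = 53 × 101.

First reduce: -14 ≡ 5339 (mod 5353).
Reciprocity: 5339 ≡ 3 and 5353 ≡ 1 (mod 4), so (5339/5353) = +(5353/5339).
Reduce top mod 5339: now compute (14/5339).
Pull out 2: since 5339 ≡ 3 (mod 8), (2/5339) = -1.
Reciprocity: 7 ≡ 3 and 5339 ≡ 3 (mod 4), so (7/5339) = −(5339/7).
Reduce top mod 7: now compute (5/7).
Reciprocity: 5 ≡ 1 and 7 ≡ 3 (mod 4), so (5/7) = +(7/5).
Reduce top mod 5: now compute (2/5).
Pull out 2: since 5 ≡ 5 (mod 8), (2/5) = -1.
Reached (1/5) = 1. Collecting the sign flips along the way, the symbol is -1.

-1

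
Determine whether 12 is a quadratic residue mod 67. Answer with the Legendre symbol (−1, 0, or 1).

Euler's criterion: (12/67) ≡ 12^33 (mod 67).
12^2 ≡ 10 (mod 67)
12^4 ≡ 33 (mod 67)
12^8 ≡ 17 (mod 67)
12^16 ≡ 21 (mod 67)
12^32 ≡ 39 (mod 67)
12^33 = 12^(32+1) ≡ 66 (mod 67).
Result is 66 ≡ −1, so (12/67) = −1.

-1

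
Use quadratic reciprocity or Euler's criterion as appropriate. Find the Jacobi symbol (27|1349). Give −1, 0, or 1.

-1

Reciprocity: 27 ≡ 3 and 1349 ≡ 1 (mod 4), so (27/1349) = +(1349/27).
Reduce top mod 27: now compute (26/27).
Pull out 2: since 27 ≡ 3 (mod 8), (2/27) = -1.
Reciprocity: 13 ≡ 1 and 27 ≡ 3 (mod 4), so (13/27) = +(27/13).
Reduce top mod 13: now compute (1/13).
Reached (1/13) = 1. Collecting the sign flips along the way, the symbol is -1.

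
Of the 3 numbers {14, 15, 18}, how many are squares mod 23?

1

(14/23) = -1 → non-residue.
(15/23) = -1 → non-residue.
(18/23) = +1 → QR.
Total quadratic residues among the 3: 1.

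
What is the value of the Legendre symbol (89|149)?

-1

Euler's criterion: (89/149) ≡ 89^74 (mod 149).
89^2 ≡ 24 (mod 149)
89^4 ≡ 129 (mod 149)
89^8 ≡ 102 (mod 149)
89^16 ≡ 123 (mod 149)
89^32 ≡ 80 (mod 149)
89^64 ≡ 142 (mod 149)
89^74 = 89^(64+8+2) ≡ 148 (mod 149).
Result is 148 ≡ −1, so (89/149) = −1.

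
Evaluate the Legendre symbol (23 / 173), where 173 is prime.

Reciprocity: 23 ≡ 3 and 173 ≡ 1 (mod 4), so (23/173) = +(173/23).
Reduce top mod 23: now compute (12/23).
Pull out 2^2: since 23 ≡ 7 (mod 8), (2/23) = +1, so (2/23)^2 = +1.
Reciprocity: 3 ≡ 3 and 23 ≡ 3 (mod 4), so (3/23) = −(23/3).
Reduce top mod 3: now compute (2/3).
Pull out 2: since 3 ≡ 3 (mod 8), (2/3) = -1.
Reached (1/3) = 1. Collecting the sign flips along the way, the symbol is +1.

1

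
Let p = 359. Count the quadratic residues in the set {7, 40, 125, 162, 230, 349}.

(7/359) = -1 → non-residue.
(40/359) = +1 → QR.
(125/359) = +1 → QR.
(162/359) = +1 → QR.
(230/359) = +1 → QR.
(349/359) = -1 → non-residue.
Total quadratic residues among the 6: 4.

4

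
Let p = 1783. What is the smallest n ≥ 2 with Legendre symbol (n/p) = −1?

(2/1783) = +1, so 2 is a residue.
(3/1783) = −1, so 3 is the smallest positive non-residue mod 1783.

3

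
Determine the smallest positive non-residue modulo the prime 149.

(2/149) = −1, so 2 is the smallest positive non-residue mod 149.

2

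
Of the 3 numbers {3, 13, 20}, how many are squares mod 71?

2

(3/71) = +1 → QR.
(13/71) = -1 → non-residue.
(20/71) = +1 → QR.
Total quadratic residues among the 3: 2.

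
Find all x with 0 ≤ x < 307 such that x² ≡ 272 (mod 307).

Since 307 ≡ 3 (mod 4), a square root of 272 is 272^((307+1)/4) = 272^77 mod 307.
Repeated squaring: 272^2≡304, 272^4≡9, 272^8≡81, 272^16≡114, 272^32≡102, 272^64≡273 (mod 307).
272^77 = 272^(64+8+4+1) ≡ 235 (mod 307).
Check: 235² = 55225 ≡ 272 (mod 307). The two roots are 72 and 235.

72, 235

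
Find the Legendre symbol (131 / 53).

First reduce: 131 ≡ 25 (mod 53).
Reciprocity: 25 ≡ 1 and 53 ≡ 1 (mod 4), so (25/53) = +(53/25).
Reduce top mod 25: now compute (3/25).
Reciprocity: 3 ≡ 3 and 25 ≡ 1 (mod 4), so (3/25) = +(25/3).
Reduce top mod 3: now compute (1/3).
Reached (1/3) = 1. Collecting the sign flips along the way, the symbol is +1.

1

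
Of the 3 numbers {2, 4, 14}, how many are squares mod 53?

1

(2/53) = -1 → non-residue.
(4/53) = +1 → QR.
(14/53) = -1 → non-residue.
Total quadratic residues among the 3: 1.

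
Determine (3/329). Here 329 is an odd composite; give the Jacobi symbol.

Reciprocity: 3 ≡ 3 and 329 ≡ 1 (mod 4), so (3/329) = +(329/3).
Reduce top mod 3: now compute (2/3).
Pull out 2: since 3 ≡ 3 (mod 8), (2/3) = -1.
Reached (1/3) = 1. Collecting the sign flips along the way, the symbol is -1.

-1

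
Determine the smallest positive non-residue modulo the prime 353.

(2/353) = +1, so 2 is a residue.
(3/353) = −1, so 3 is the smallest positive non-residue mod 353.

3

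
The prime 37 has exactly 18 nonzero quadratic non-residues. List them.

Square k = 1,…,18 (k and 37−k give the same square):
1²=1, 2²=4, 3²=9, 4²=16, 5²=25, 6²=36, 7²≡12, 8²≡27, 9²≡7, 10²≡26, 11²≡10, 12²≡33, 13²≡21, 14²≡11, 15²≡3, 16²≡34, 17²≡30, 18²≡28 (mod 37).
The residues are {1, 3, 4, 7, 9, 10, 11, 12, 16, 21, 25, 26, 27, 28, 30, 33, 34, 36}; the non-residues are the remaining 18 nonzero classes.

2, 5, 6, 8, 13, 14, 15, 17, 18, 19, 20, 22, 23, 24, 29, 31, 32, 35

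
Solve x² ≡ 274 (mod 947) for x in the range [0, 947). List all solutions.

Since 947 ≡ 3 (mod 4), a square root of 274 is 274^((947+1)/4) = 274^237 mod 947.
Repeated squaring: 274^2≡263, 274^4≡38, 274^8≡497, 274^16≡789, 274^32≡342, 274^64≡483, 274^128≡327 (mod 947).
274^237 = 274^(128+64+32+8+4+1) ≡ 258 (mod 947).
Check: 258² = 66564 ≡ 274 (mod 947). The two roots are 258 and 689.

258, 689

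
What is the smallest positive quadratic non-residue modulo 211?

(2/211) = −1, so 2 is the smallest positive non-residue mod 211.

2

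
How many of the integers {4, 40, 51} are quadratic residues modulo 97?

1

(4/97) = +1 → QR.
(40/97) = -1 → non-residue.
(51/97) = -1 → non-residue.
Total quadratic residues among the 3: 1.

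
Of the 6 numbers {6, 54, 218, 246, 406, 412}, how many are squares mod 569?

(6/569) = -1 → non-residue.
(54/569) = -1 → non-residue.
(218/569) = -1 → non-residue.
(246/569) = -1 → non-residue.
(406/569) = -1 → non-residue.
(412/569) = -1 → non-residue.
Total quadratic residues among the 6: 0.

0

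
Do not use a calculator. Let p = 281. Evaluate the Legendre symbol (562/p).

0

First reduce: 562 ≡ 0 (mod 281).
Top reduces to 0: gcd > 1, so the symbol is 0.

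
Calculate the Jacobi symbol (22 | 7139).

0

Pull out 2: since 7139 ≡ 3 (mod 8), (2/7139) = -1.
Reciprocity: 11 ≡ 3 and 7139 ≡ 3 (mod 4), so (11/7139) = −(7139/11).
Reduce top mod 11: now compute (0/11).
Top reduces to 0: gcd > 1, so the symbol is 0.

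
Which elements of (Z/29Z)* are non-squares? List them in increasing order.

2,3,8,10,11,12,14,15,17,18,19,21,26,27

Square k = 1,…,14 (k and 29−k give the same square):
1²=1, 2²=4, 3²=9, 4²=16, 5²=25, 6²≡7, 7²≡20, 8²≡6, 9²≡23, 10²≡13, 11²≡5, 12²≡28, 13²≡24, 14²≡22 (mod 29).
The residues are {1, 4, 5, 6, 7, 9, 13, 16, 20, 22, 23, 24, 25, 28}; the non-residues are the remaining 14 nonzero classes.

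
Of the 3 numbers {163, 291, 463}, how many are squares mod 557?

(163/557) = -1 → non-residue.
(291/557) = -1 → non-residue.
(463/557) = +1 → QR.
Total quadratic residues among the 3: 1.

1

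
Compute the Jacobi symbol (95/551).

Reciprocity: 95 ≡ 3 and 551 ≡ 3 (mod 4), so (95/551) = −(551/95).
Reduce top mod 95: now compute (76/95).
Pull out 2^2: since 95 ≡ 7 (mod 8), (2/95) = +1, so (2/95)^2 = +1.
Reciprocity: 19 ≡ 3 and 95 ≡ 3 (mod 4), so (19/95) = −(95/19).
Reduce top mod 19: now compute (0/19).
Top reduces to 0: gcd > 1, so the symbol is 0.

0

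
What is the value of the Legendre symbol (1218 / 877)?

-1

Euler's criterion: (1218/877) ≡ 341^438 (mod 877).
341^2 ≡ 517 (mod 877)
341^4 ≡ 681 (mod 877)
341^8 ≡ 705 (mod 877)
341^16 ≡ 643 (mod 877)
341^32 ≡ 382 (mod 877)
341^64 ≡ 342 (mod 877)
341^128 ≡ 323 (mod 877)
341^256 ≡ 843 (mod 877)
341^438 = 341^(256+128+32+16+4+2) ≡ 876 (mod 877).
Result is 876 ≡ −1, so (1218/877) = −1.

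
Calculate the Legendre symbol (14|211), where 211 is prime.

1

Euler's criterion: (14/211) ≡ 14^105 (mod 211).
14^2 ≡ 196 (mod 211)
14^4 ≡ 14 (mod 211)
14^8 ≡ 196 (mod 211)
14^16 ≡ 14 (mod 211)
14^32 ≡ 196 (mod 211)
14^64 ≡ 14 (mod 211)
14^105 = 14^(64+32+8+1) ≡ 1 (mod 211).
Result is 1, so (14/211) = 1.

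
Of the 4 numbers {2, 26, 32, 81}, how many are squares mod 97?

3

(2/97) = +1 → QR.
(26/97) = -1 → non-residue.
(32/97) = +1 → QR.
(81/97) = +1 → QR.
Total quadratic residues among the 4: 3.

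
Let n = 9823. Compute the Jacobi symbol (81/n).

Reciprocity: 81 ≡ 1 and 9823 ≡ 3 (mod 4), so (81/9823) = +(9823/81).
Reduce top mod 81: now compute (22/81).
Pull out 2: since 81 ≡ 1 (mod 8), (2/81) = +1.
Reciprocity: 11 ≡ 3 and 81 ≡ 1 (mod 4), so (11/81) = +(81/11).
Reduce top mod 11: now compute (4/11).
Pull out 2^2: since 11 ≡ 3 (mod 8), (2/11) = -1, so (2/11)^2 = +1.
Reached (1/11) = 1. Collecting the sign flips along the way, the symbol is +1.

1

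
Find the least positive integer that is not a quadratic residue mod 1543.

3

(2/1543) = +1, so 2 is a residue.
(3/1543) = −1, so 3 is the smallest positive non-residue mod 1543.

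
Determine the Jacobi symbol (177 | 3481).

Reciprocity: 177 ≡ 1 and 3481 ≡ 1 (mod 4), so (177/3481) = +(3481/177).
Reduce top mod 177: now compute (118/177).
Pull out 2: since 177 ≡ 1 (mod 8), (2/177) = +1.
Reciprocity: 59 ≡ 3 and 177 ≡ 1 (mod 4), so (59/177) = +(177/59).
Reduce top mod 59: now compute (0/59).
Top reduces to 0: gcd > 1, so the symbol is 0.

0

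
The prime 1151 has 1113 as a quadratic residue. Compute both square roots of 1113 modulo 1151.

441, 710

Since 1151 ≡ 3 (mod 4), a square root of 1113 is 1113^((1151+1)/4) = 1113^288 mod 1151.
Repeated squaring: 1113^2≡293, 1113^4≡675, 1113^8≡980, 1113^16≡466, 1113^32≡768, 1113^64≡512, 1113^128≡867, 1113^256≡86 (mod 1151).
1113^288 = 1113^(256+32) ≡ 441 (mod 1151).
Check: 441² = 194481 ≡ 1113 (mod 1151). The two roots are 441 and 710.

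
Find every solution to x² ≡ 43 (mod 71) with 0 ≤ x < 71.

16, 55

Since 71 ≡ 3 (mod 4), a square root of 43 is 43^((71+1)/4) = 43^18 mod 71.
Repeated squaring: 43^2≡3, 43^4≡9, 43^8≡10, 43^16≡29 (mod 71).
43^18 = 43^(16+2) ≡ 16 (mod 71).
Check: 16² = 256 ≡ 43 (mod 71). The two roots are 16 and 55.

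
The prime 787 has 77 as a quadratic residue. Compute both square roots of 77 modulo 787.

Since 787 ≡ 3 (mod 4), a square root of 77 is 77^((787+1)/4) = 77^197 mod 787.
Repeated squaring: 77^2≡420, 77^4≡112, 77^8≡739, 77^16≡730, 77^32≡101, 77^64≡757, 77^128≡113 (mod 787).
77^197 = 77^(128+64+4+1) ≡ 116 (mod 787).
Check: 116² = 13456 ≡ 77 (mod 787). The two roots are 116 and 671.

116, 671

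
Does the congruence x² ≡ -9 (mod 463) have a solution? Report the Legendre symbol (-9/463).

-1

First reduce: -9 ≡ 454 (mod 463).
Pull out 2: since 463 ≡ 7 (mod 8), (2/463) = +1.
Reciprocity: 227 ≡ 3 and 463 ≡ 3 (mod 4), so (227/463) = −(463/227).
Reduce top mod 227: now compute (9/227).
Reciprocity: 9 ≡ 1 and 227 ≡ 3 (mod 4), so (9/227) = +(227/9).
Reduce top mod 9: now compute (2/9).
Pull out 2: since 9 ≡ 1 (mod 8), (2/9) = +1.
Reached (1/9) = 1. Collecting the sign flips along the way, the symbol is -1.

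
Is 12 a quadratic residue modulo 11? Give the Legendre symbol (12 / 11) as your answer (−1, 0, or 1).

1

First reduce: 12 ≡ 1 (mod 11).
Reached (1/11) = 1. Collecting the sign flips along the way, the symbol is +1.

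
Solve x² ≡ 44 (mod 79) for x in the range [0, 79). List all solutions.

Since 79 ≡ 3 (mod 4), a square root of 44 is 44^((79+1)/4) = 44^20 mod 79.
Repeated squaring: 44^2≡40, 44^4≡20, 44^8≡5, 44^16≡25 (mod 79).
44^20 = 44^(16+4) ≡ 26 (mod 79).
Check: 26² = 676 ≡ 44 (mod 79). The two roots are 26 and 53.

26, 53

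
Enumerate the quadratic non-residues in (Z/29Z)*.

Square k = 1,…,14 (k and 29−k give the same square):
1²=1, 2²=4, 3²=9, 4²=16, 5²=25, 6²≡7, 7²≡20, 8²≡6, 9²≡23, 10²≡13, 11²≡5, 12²≡28, 13²≡24, 14²≡22 (mod 29).
The residues are {1, 4, 5, 6, 7, 9, 13, 16, 20, 22, 23, 24, 25, 28}; the non-residues are the remaining 14 nonzero classes.

2, 3, 8, 10, 11, 12, 14, 15, 17, 18, 19, 21, 26, 27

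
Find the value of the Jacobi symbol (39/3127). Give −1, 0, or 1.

Reciprocity: 39 ≡ 3 and 3127 ≡ 3 (mod 4), so (39/3127) = −(3127/39).
Reduce top mod 39: now compute (7/39).
Reciprocity: 7 ≡ 3 and 39 ≡ 3 (mod 4), so (7/39) = −(39/7).
Reduce top mod 7: now compute (4/7).
Pull out 2^2: since 7 ≡ 7 (mod 8), (2/7) = +1, so (2/7)^2 = +1.
Reached (1/7) = 1. Collecting the sign flips along the way, the symbol is +1.

1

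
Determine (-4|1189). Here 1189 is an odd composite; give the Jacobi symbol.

First reduce: -4 ≡ 1185 (mod 1189).
Reciprocity: 1185 ≡ 1 and 1189 ≡ 1 (mod 4), so (1185/1189) = +(1189/1185).
Reduce top mod 1185: now compute (4/1185).
Pull out 2^2: since 1185 ≡ 1 (mod 8), (2/1185) = +1, so (2/1185)^2 = +1.
Reached (1/1185) = 1. Collecting the sign flips along the way, the symbol is +1.

1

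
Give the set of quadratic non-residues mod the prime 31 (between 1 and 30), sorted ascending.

Square k = 1,…,15 (k and 31−k give the same square):
1²=1, 2²=4, 3²=9, 4²=16, 5²=25, 6²≡5, 7²≡18, 8²≡2, 9²≡19, 10²≡7, 11²≡28, 12²≡20, 13²≡14, 14²≡10, 15²≡8 (mod 31).
The residues are {1, 2, 4, 5, 7, 8, 9, 10, 14, 16, 18, 19, 20, 25, 28}; the non-residues are the remaining 15 nonzero classes.

3,6,11,12,13,15,17,21,22,23,24,26,27,29,30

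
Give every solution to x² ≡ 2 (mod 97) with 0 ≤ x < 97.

14, 83

97 ≡ 1 (mod 4), so we find a root by search.
Trying successive values, 14² = 196 ≡ 2 (mod 97). The other root is 97 − 14 = 83.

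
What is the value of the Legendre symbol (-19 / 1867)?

1

First reduce: -19 ≡ 1848 (mod 1867).
Pull out 2^3: since 1867 ≡ 3 (mod 8), (2/1867) = -1, so (2/1867)^3 = -1.
Reciprocity: 231 ≡ 3 and 1867 ≡ 3 (mod 4), so (231/1867) = −(1867/231).
Reduce top mod 231: now compute (19/231).
Reciprocity: 19 ≡ 3 and 231 ≡ 3 (mod 4), so (19/231) = −(231/19).
Reduce top mod 19: now compute (3/19).
Reciprocity: 3 ≡ 3 and 19 ≡ 3 (mod 4), so (3/19) = −(19/3).
Reduce top mod 3: now compute (1/3).
Reached (1/3) = 1. Collecting the sign flips along the way, the symbol is +1.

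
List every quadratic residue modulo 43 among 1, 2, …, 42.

1,4,6,9,10,11,13,14,15,16,17,21,23,24,25,31,35,36,38,40,41

Square k = 1,…,21 (k and 43−k give the same square):
1²=1, 2²=4, 3²=9, 4²=16, 5²=25, 6²=36, 7²≡6, 8²≡21, 9²≡38, 10²≡14, 11²≡35, 12²≡15, 13²≡40, 14²≡24, 15²≡10, 16²≡41, 17²≡31, 18²≡23, 19²≡17, 20²≡13, 21²≡11 (mod 43).
So the quadratic residues mod 43 are {1, 4, 6, 9, 10, 11, 13, 14, 15, 16, 17, 21, 23, 24, 25, 31, 35, 36, 38, 40, 41}.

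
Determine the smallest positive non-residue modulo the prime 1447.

(2/1447) = +1, so 2 is a residue.
(3/1447) = −1, so 3 is the smallest positive non-residue mod 1447.

3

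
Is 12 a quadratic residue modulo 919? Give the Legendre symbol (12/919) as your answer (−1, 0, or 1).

Euler's criterion: (12/919) ≡ 12^459 (mod 919).
12^2 ≡ 144 (mod 919)
12^4 ≡ 518 (mod 919)
12^8 ≡ 895 (mod 919)
12^16 ≡ 576 (mod 919)
12^32 ≡ 17 (mod 919)
12^64 ≡ 289 (mod 919)
12^128 ≡ 811 (mod 919)
12^256 ≡ 636 (mod 919)
12^459 = 12^(256+128+64+8+2+1) ≡ 918 (mod 919).
Result is 918 ≡ −1, so (12/919) = −1.

-1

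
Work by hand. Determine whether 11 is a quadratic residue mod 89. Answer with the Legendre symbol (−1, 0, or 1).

1

Euler's criterion: (11/89) ≡ 11^44 (mod 89).
11^2 ≡ 32 (mod 89)
11^4 ≡ 45 (mod 89)
11^8 ≡ 67 (mod 89)
11^16 ≡ 39 (mod 89)
11^32 ≡ 8 (mod 89)
11^44 = 11^(32+8+4) ≡ 1 (mod 89).
Result is 1, so (11/89) = 1.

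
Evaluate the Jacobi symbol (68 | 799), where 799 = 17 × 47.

Pull out 2^2: since 799 ≡ 7 (mod 8), (2/799) = +1, so (2/799)^2 = +1.
Reciprocity: 17 ≡ 1 and 799 ≡ 3 (mod 4), so (17/799) = +(799/17).
Reduce top mod 17: now compute (0/17).
Top reduces to 0: gcd > 1, so the symbol is 0.

0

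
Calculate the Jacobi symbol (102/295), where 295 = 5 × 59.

1

Pull out 2: since 295 ≡ 7 (mod 8), (2/295) = +1.
Reciprocity: 51 ≡ 3 and 295 ≡ 3 (mod 4), so (51/295) = −(295/51).
Reduce top mod 51: now compute (40/51).
Pull out 2^3: since 51 ≡ 3 (mod 8), (2/51) = -1, so (2/51)^3 = -1.
Reciprocity: 5 ≡ 1 and 51 ≡ 3 (mod 4), so (5/51) = +(51/5).
Reduce top mod 5: now compute (1/5).
Reached (1/5) = 1. Collecting the sign flips along the way, the symbol is +1.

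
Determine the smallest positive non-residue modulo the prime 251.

2

(2/251) = −1, so 2 is the smallest positive non-residue mod 251.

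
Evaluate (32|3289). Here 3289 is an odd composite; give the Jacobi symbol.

Pull out 2^5: since 3289 ≡ 1 (mod 8), (2/3289) = +1, so (2/3289)^5 = +1.
Reached (1/3289) = 1. Collecting the sign flips along the way, the symbol is +1.

1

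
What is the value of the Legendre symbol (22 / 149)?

1

Pull out 2: since 149 ≡ 5 (mod 8), (2/149) = -1.
Reciprocity: 11 ≡ 3 and 149 ≡ 1 (mod 4), so (11/149) = +(149/11).
Reduce top mod 11: now compute (6/11).
Pull out 2: since 11 ≡ 3 (mod 8), (2/11) = -1.
Reciprocity: 3 ≡ 3 and 11 ≡ 3 (mod 4), so (3/11) = −(11/3).
Reduce top mod 3: now compute (2/3).
Pull out 2: since 3 ≡ 3 (mod 8), (2/3) = -1.
Reached (1/3) = 1. Collecting the sign flips along the way, the symbol is +1.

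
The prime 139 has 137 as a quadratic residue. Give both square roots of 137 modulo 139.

50, 89

Since 139 ≡ 3 (mod 4), a square root of 137 is 137^((139+1)/4) = 137^35 mod 139.
Repeated squaring: 137^2≡4, 137^4≡16, 137^8≡117, 137^16≡67, 137^32≡41 (mod 139).
137^35 = 137^(32+2+1) ≡ 89 (mod 139).
Check: 89² = 7921 ≡ 137 (mod 139). The two roots are 50 and 89.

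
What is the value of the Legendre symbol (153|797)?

1

Reciprocity: 153 ≡ 1 and 797 ≡ 1 (mod 4), so (153/797) = +(797/153).
Reduce top mod 153: now compute (32/153).
Pull out 2^5: since 153 ≡ 1 (mod 8), (2/153) = +1, so (2/153)^5 = +1.
Reached (1/153) = 1. Collecting the sign flips along the way, the symbol is +1.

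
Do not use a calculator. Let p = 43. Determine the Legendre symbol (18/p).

-1

Pull out 2: since 43 ≡ 3 (mod 8), (2/43) = -1.
Reciprocity: 9 ≡ 1 and 43 ≡ 3 (mod 4), so (9/43) = +(43/9).
Reduce top mod 9: now compute (7/9).
Reciprocity: 7 ≡ 3 and 9 ≡ 1 (mod 4), so (7/9) = +(9/7).
Reduce top mod 7: now compute (2/7).
Pull out 2: since 7 ≡ 7 (mod 8), (2/7) = +1.
Reached (1/7) = 1. Collecting the sign flips along the way, the symbol is -1.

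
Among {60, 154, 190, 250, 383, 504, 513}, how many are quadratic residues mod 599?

(60/599) = +1 → QR.
(154/599) = +1 → QR.
(190/599) = +1 → QR.
(250/599) = +1 → QR.
(383/599) = -1 → non-residue.
(504/599) = -1 → non-residue.
(513/599) = +1 → QR.
Total quadratic residues among the 7: 5.

5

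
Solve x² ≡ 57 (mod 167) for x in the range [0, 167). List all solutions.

70, 97

Since 167 ≡ 3 (mod 4), a square root of 57 is 57^((167+1)/4) = 57^42 mod 167.
Repeated squaring: 57^2≡76, 57^4≡98, 57^8≡85, 57^16≡44, 57^32≡99 (mod 167).
57^42 = 57^(32+8+2) ≡ 97 (mod 167).
Check: 97² = 9409 ≡ 57 (mod 167). The two roots are 70 and 97.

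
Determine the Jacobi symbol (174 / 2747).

Pull out 2: since 2747 ≡ 3 (mod 8), (2/2747) = -1.
Reciprocity: 87 ≡ 3 and 2747 ≡ 3 (mod 4), so (87/2747) = −(2747/87).
Reduce top mod 87: now compute (50/87).
Pull out 2: since 87 ≡ 7 (mod 8), (2/87) = +1.
Reciprocity: 25 ≡ 1 and 87 ≡ 3 (mod 4), so (25/87) = +(87/25).
Reduce top mod 25: now compute (12/25).
Pull out 2^2: since 25 ≡ 1 (mod 8), (2/25) = +1, so (2/25)^2 = +1.
Reciprocity: 3 ≡ 3 and 25 ≡ 1 (mod 4), so (3/25) = +(25/3).
Reduce top mod 3: now compute (1/3).
Reached (1/3) = 1. Collecting the sign flips along the way, the symbol is +1.

1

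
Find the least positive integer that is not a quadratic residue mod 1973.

2

(2/1973) = −1, so 2 is the smallest positive non-residue mod 1973.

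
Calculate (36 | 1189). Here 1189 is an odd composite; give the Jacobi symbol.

Pull out 2^2: since 1189 ≡ 5 (mod 8), (2/1189) = -1, so (2/1189)^2 = +1.
Reciprocity: 9 ≡ 1 and 1189 ≡ 1 (mod 4), so (9/1189) = +(1189/9).
Reduce top mod 9: now compute (1/9).
Reached (1/9) = 1. Collecting the sign flips along the way, the symbol is +1.

1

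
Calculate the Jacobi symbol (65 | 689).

Reciprocity: 65 ≡ 1 and 689 ≡ 1 (mod 4), so (65/689) = +(689/65).
Reduce top mod 65: now compute (39/65).
Reciprocity: 39 ≡ 3 and 65 ≡ 1 (mod 4), so (39/65) = +(65/39).
Reduce top mod 39: now compute (26/39).
Pull out 2: since 39 ≡ 7 (mod 8), (2/39) = +1.
Reciprocity: 13 ≡ 1 and 39 ≡ 3 (mod 4), so (13/39) = +(39/13).
Reduce top mod 13: now compute (0/13).
Top reduces to 0: gcd > 1, so the symbol is 0.

0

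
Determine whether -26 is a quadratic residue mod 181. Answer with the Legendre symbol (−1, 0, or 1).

-1

Euler's criterion: (-26/181) ≡ 155^90 (mod 181).
155^2 ≡ 133 (mod 181)
155^4 ≡ 132 (mod 181)
155^8 ≡ 48 (mod 181)
155^16 ≡ 132 (mod 181)
155^32 ≡ 48 (mod 181)
155^64 ≡ 132 (mod 181)
155^90 = 155^(64+16+8+2) ≡ 180 (mod 181).
Result is 180 ≡ −1, so (-26/181) = −1.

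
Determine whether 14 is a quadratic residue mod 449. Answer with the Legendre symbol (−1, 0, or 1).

Euler's criterion: (14/449) ≡ 14^224 (mod 449).
14^2 ≡ 196 (mod 449)
14^4 ≡ 251 (mod 449)
14^8 ≡ 141 (mod 449)
14^16 ≡ 125 (mod 449)
14^32 ≡ 359 (mod 449)
14^64 ≡ 18 (mod 449)
14^128 ≡ 324 (mod 449)
14^224 = 14^(128+64+32) ≡ 1 (mod 449).
Result is 1, so (14/449) = 1.

1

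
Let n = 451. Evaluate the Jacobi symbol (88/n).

Pull out 2^3: since 451 ≡ 3 (mod 8), (2/451) = -1, so (2/451)^3 = -1.
Reciprocity: 11 ≡ 3 and 451 ≡ 3 (mod 4), so (11/451) = −(451/11).
Reduce top mod 11: now compute (0/11).
Top reduces to 0: gcd > 1, so the symbol is 0.

0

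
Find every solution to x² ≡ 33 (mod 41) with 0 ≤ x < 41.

19, 22

41 ≡ 1 (mod 4), so we find a root by search.
Trying successive values, 19² = 361 ≡ 33 (mod 41). The other root is 41 − 19 = 22.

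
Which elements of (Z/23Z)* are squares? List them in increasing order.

Square k = 1,…,11 (k and 23−k give the same square):
1²=1, 2²=4, 3²=9, 4²=16, 5²≡2, 6²≡13, 7²≡3, 8²≡18, 9²≡12, 10²≡8, 11²≡6 (mod 23).
So the quadratic residues mod 23 are {1, 2, 3, 4, 6, 8, 9, 12, 13, 16, 18}.

1,2,3,4,6,8,9,12,13,16,18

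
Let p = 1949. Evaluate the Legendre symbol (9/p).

1

Reciprocity: 9 ≡ 1 and 1949 ≡ 1 (mod 4), so (9/1949) = +(1949/9).
Reduce top mod 9: now compute (5/9).
Reciprocity: 5 ≡ 1 and 9 ≡ 1 (mod 4), so (5/9) = +(9/5).
Reduce top mod 5: now compute (4/5).
Pull out 2^2: since 5 ≡ 5 (mod 8), (2/5) = -1, so (2/5)^2 = +1.
Reached (1/5) = 1. Collecting the sign flips along the way, the symbol is +1.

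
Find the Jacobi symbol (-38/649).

First reduce: -38 ≡ 611 (mod 649).
Reciprocity: 611 ≡ 3 and 649 ≡ 1 (mod 4), so (611/649) = +(649/611).
Reduce top mod 611: now compute (38/611).
Pull out 2: since 611 ≡ 3 (mod 8), (2/611) = -1.
Reciprocity: 19 ≡ 3 and 611 ≡ 3 (mod 4), so (19/611) = −(611/19).
Reduce top mod 19: now compute (3/19).
Reciprocity: 3 ≡ 3 and 19 ≡ 3 (mod 4), so (3/19) = −(19/3).
Reduce top mod 3: now compute (1/3).
Reached (1/3) = 1. Collecting the sign flips along the way, the symbol is -1.

-1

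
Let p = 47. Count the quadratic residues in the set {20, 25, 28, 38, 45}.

2

(20/47) = -1 → non-residue.
(25/47) = +1 → QR.
(28/47) = +1 → QR.
(38/47) = -1 → non-residue.
(45/47) = -1 → non-residue.
Total quadratic residues among the 5: 2.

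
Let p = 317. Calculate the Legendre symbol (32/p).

-1

Euler's criterion: (32/317) ≡ 32^158 (mod 317).
32^2 ≡ 73 (mod 317)
32^4 ≡ 257 (mod 317)
32^8 ≡ 113 (mod 317)
32^16 ≡ 89 (mod 317)
32^32 ≡ 313 (mod 317)
32^64 ≡ 16 (mod 317)
32^128 ≡ 256 (mod 317)
32^158 = 32^(128+16+8+4+2) ≡ 316 (mod 317).
Result is 316 ≡ −1, so (32/317) = −1.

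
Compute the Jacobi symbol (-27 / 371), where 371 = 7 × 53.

First reduce: -27 ≡ 344 (mod 371).
Pull out 2^3: since 371 ≡ 3 (mod 8), (2/371) = -1, so (2/371)^3 = -1.
Reciprocity: 43 ≡ 3 and 371 ≡ 3 (mod 4), so (43/371) = −(371/43).
Reduce top mod 43: now compute (27/43).
Reciprocity: 27 ≡ 3 and 43 ≡ 3 (mod 4), so (27/43) = −(43/27).
Reduce top mod 27: now compute (16/27).
Pull out 2^4: since 27 ≡ 3 (mod 8), (2/27) = -1, so (2/27)^4 = +1.
Reached (1/27) = 1. Collecting the sign flips along the way, the symbol is -1.

-1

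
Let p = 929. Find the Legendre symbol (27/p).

Reciprocity: 27 ≡ 3 and 929 ≡ 1 (mod 4), so (27/929) = +(929/27).
Reduce top mod 27: now compute (11/27).
Reciprocity: 11 ≡ 3 and 27 ≡ 3 (mod 4), so (11/27) = −(27/11).
Reduce top mod 11: now compute (5/11).
Reciprocity: 5 ≡ 1 and 11 ≡ 3 (mod 4), so (5/11) = +(11/5).
Reduce top mod 5: now compute (1/5).
Reached (1/5) = 1. Collecting the sign flips along the way, the symbol is -1.

-1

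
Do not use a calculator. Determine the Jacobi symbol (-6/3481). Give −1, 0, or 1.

First reduce: -6 ≡ 3475 (mod 3481).
Reciprocity: 3475 ≡ 3 and 3481 ≡ 1 (mod 4), so (3475/3481) = +(3481/3475).
Reduce top mod 3475: now compute (6/3475).
Pull out 2: since 3475 ≡ 3 (mod 8), (2/3475) = -1.
Reciprocity: 3 ≡ 3 and 3475 ≡ 3 (mod 4), so (3/3475) = −(3475/3).
Reduce top mod 3: now compute (1/3).
Reached (1/3) = 1. Collecting the sign flips along the way, the symbol is +1.

1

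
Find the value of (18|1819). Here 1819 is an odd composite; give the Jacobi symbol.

-1

Pull out 2: since 1819 ≡ 3 (mod 8), (2/1819) = -1.
Reciprocity: 9 ≡ 1 and 1819 ≡ 3 (mod 4), so (9/1819) = +(1819/9).
Reduce top mod 9: now compute (1/9).
Reached (1/9) = 1. Collecting the sign flips along the way, the symbol is -1.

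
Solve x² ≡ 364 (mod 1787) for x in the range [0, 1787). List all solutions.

Since 1787 ≡ 3 (mod 4), a square root of 364 is 364^((1787+1)/4) = 364^447 mod 1787.
Repeated squaring: 364^2≡258, 364^4≡445, 364^8≡1455, 364^16≡1217, 364^32≡1453, 364^64≡762, 364^128≡1656, 364^256≡1078 (mod 1787).
364^447 = 364^(256+128+32+16+8+4+2+1) ≡ 328 (mod 1787).
Check: 328² = 107584 ≡ 364 (mod 1787). The two roots are 328 and 1459.

328, 1459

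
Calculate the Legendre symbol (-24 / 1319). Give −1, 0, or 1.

-1

First reduce: -24 ≡ 1295 (mod 1319).
Reciprocity: 1295 ≡ 3 and 1319 ≡ 3 (mod 4), so (1295/1319) = −(1319/1295).
Reduce top mod 1295: now compute (24/1295).
Pull out 2^3: since 1295 ≡ 7 (mod 8), (2/1295) = +1, so (2/1295)^3 = +1.
Reciprocity: 3 ≡ 3 and 1295 ≡ 3 (mod 4), so (3/1295) = −(1295/3).
Reduce top mod 3: now compute (2/3).
Pull out 2: since 3 ≡ 3 (mod 8), (2/3) = -1.
Reached (1/3) = 1. Collecting the sign flips along the way, the symbol is -1.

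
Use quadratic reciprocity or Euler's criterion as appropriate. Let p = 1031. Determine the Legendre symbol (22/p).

1

Pull out 2: since 1031 ≡ 7 (mod 8), (2/1031) = +1.
Reciprocity: 11 ≡ 3 and 1031 ≡ 3 (mod 4), so (11/1031) = −(1031/11).
Reduce top mod 11: now compute (8/11).
Pull out 2^3: since 11 ≡ 3 (mod 8), (2/11) = -1, so (2/11)^3 = -1.
Reached (1/11) = 1. Collecting the sign flips along the way, the symbol is +1.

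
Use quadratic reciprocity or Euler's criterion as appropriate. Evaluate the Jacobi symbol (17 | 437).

-1

Reciprocity: 17 ≡ 1 and 437 ≡ 1 (mod 4), so (17/437) = +(437/17).
Reduce top mod 17: now compute (12/17).
Pull out 2^2: since 17 ≡ 1 (mod 8), (2/17) = +1, so (2/17)^2 = +1.
Reciprocity: 3 ≡ 3 and 17 ≡ 1 (mod 4), so (3/17) = +(17/3).
Reduce top mod 3: now compute (2/3).
Pull out 2: since 3 ≡ 3 (mod 8), (2/3) = -1.
Reached (1/3) = 1. Collecting the sign flips along the way, the symbol is -1.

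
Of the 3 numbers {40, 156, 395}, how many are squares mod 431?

1

(40/431) = +1 → QR.
(156/431) = -1 → non-residue.
(395/431) = -1 → non-residue.
Total quadratic residues among the 3: 1.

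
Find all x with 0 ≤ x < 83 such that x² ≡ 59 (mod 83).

Since 83 ≡ 3 (mod 4), a square root of 59 is 59^((83+1)/4) = 59^21 mod 83.
Repeated squaring: 59^2≡78, 59^4≡25, 59^8≡44, 59^16≡27 (mod 83).
59^21 = 59^(16+4+1) ≡ 68 (mod 83).
Check: 68² = 4624 ≡ 59 (mod 83). The two roots are 15 and 68.

15, 68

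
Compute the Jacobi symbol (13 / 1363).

-1

Reciprocity: 13 ≡ 1 and 1363 ≡ 3 (mod 4), so (13/1363) = +(1363/13).
Reduce top mod 13: now compute (11/13).
Reciprocity: 11 ≡ 3 and 13 ≡ 1 (mod 4), so (11/13) = +(13/11).
Reduce top mod 11: now compute (2/11).
Pull out 2: since 11 ≡ 3 (mod 8), (2/11) = -1.
Reached (1/11) = 1. Collecting the sign flips along the way, the symbol is -1.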